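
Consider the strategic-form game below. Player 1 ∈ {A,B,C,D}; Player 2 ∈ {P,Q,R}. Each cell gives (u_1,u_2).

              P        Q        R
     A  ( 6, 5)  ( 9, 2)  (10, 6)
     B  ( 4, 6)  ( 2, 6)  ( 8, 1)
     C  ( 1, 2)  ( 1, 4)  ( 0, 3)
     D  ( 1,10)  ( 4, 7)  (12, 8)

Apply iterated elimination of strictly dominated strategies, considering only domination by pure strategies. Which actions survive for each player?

P1 drop B (A beats it: P:6>4 Q:9>2 R:10>8)
P1 drop C (A beats it: P:6>1 Q:9>1 R:10>0)
P2 drop Q (P beats it: A:5>2 D:10>7)
P1→{A,D} P2→{P,R}

Remaining: P1:{A,D} P2:{P,R}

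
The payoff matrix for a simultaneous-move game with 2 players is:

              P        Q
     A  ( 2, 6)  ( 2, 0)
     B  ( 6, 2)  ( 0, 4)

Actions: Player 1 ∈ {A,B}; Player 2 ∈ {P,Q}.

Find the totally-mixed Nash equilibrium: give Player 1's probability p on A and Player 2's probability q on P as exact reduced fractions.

p=1/4, q=1/3

P1 indiff ⇒ q·2+(1-q)·2 = q·6+(1-q)·0 ⇒ q(-4) = (1-q)(-2) ⇒ q = 1/3
P2 indiff ⇒ p·6+(1-p)·2 = p·0+(1-p)·4 ⇒ p(6) = (1-p)(2) ⇒ p = 1/4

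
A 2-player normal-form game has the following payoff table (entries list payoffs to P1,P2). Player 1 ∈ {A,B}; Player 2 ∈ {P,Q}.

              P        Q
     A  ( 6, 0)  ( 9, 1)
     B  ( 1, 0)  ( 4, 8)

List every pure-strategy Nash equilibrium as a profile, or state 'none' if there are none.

Nash profiles: (A,Q)

(A,P): not NE [P2→Q gives 1>0]
(A,Q): NE
(B,P): not NE [P1→A gives 6>1; P2→Q gives 8>0]
(B,Q): not NE [P1→A gives 9>4]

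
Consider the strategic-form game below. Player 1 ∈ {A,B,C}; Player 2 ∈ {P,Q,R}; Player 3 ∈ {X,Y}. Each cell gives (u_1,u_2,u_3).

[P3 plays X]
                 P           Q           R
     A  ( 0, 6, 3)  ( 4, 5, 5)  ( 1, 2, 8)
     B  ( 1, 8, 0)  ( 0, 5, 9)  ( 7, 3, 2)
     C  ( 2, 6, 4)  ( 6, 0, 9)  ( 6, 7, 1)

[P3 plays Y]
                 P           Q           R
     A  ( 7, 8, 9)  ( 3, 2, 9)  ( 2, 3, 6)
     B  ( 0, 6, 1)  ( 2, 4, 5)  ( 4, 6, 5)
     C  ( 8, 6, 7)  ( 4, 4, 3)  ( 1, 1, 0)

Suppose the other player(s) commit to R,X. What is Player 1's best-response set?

u_1(A vs R,X) = 1
u_1(B vs R,X) = 7
u_1(C vs R,X) = 6
max payoff 7 at {B}

argmax u_1 = {B}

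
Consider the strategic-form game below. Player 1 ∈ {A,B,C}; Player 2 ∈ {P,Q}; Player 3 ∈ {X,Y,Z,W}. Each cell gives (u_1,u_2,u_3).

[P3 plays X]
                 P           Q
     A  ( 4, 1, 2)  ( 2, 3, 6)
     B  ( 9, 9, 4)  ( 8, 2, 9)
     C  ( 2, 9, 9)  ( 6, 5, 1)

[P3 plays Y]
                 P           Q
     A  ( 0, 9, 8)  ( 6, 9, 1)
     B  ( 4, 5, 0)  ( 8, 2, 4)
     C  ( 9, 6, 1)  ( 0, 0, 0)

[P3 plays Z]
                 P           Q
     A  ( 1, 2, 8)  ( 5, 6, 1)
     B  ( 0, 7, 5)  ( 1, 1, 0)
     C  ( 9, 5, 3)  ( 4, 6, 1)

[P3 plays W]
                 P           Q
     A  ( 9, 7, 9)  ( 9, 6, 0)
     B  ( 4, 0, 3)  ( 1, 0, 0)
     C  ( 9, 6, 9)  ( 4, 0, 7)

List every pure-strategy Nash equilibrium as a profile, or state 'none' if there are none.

Nash profiles: (A,P,W), (C,P,W)

(A,P,X): not NE [P1→B gives 9>4; P2→Q gives 3>1; P3→W gives 9>2]
(A,P,Y): not NE [P1→C gives 9>0; P3→W gives 9>8]
(A,P,Z): not NE [P1→C gives 9>1; P2→Q gives 6>2; P3→W gives 9>8]
(A,P,W): NE
(A,Q,X): not NE [P1→B gives 8>2]
(A,Q,Y): not NE [P1→B gives 8>6; P3→X gives 6>1]
(A,Q,Z): not NE [P3→X gives 6>1]
(A,Q,W): not NE [P2→P gives 7>6; P3→X gives 6>0]
(B,P,X): not NE [P3→Z gives 5>4]
(B,P,Y): not NE [P1→C gives 9>4; P3→Z gives 5>0]
(B,P,Z): not NE [P1→C gives 9>0]
(B,P,W): not NE [P1→C gives 9>4; P3→Z gives 5>3]
(B,Q,X): not NE [P2→P gives 9>2]
(B,Q,Y): not NE [P2→P gives 5>2; P3→X gives 9>4]
(B,Q,Z): not NE [P1→A gives 5>1; P2→P gives 7>1; P3→X gives 9>0]
(B,Q,W): not NE [P1→A gives 9>1; P3→X gives 9>0]
(C,P,X): not NE [P1→B gives 9>2]
(C,P,Y): not NE [P3→W gives 9>1]
(C,P,Z): not NE [P2→Q gives 6>5; P3→W gives 9>3]
(C,P,W): NE
(C,Q,X): not NE [P1→B gives 8>6; P2→P gives 9>5; P3→W gives 7>1]
(C,Q,Y): not NE [P1→B gives 8>0; P2→P gives 6>0; P3→W gives 7>0]
(C,Q,Z): not NE [P1→A gives 5>4; P3→W gives 7>1]
(C,Q,W): not NE [P1→A gives 9>4; P2→P gives 6>0]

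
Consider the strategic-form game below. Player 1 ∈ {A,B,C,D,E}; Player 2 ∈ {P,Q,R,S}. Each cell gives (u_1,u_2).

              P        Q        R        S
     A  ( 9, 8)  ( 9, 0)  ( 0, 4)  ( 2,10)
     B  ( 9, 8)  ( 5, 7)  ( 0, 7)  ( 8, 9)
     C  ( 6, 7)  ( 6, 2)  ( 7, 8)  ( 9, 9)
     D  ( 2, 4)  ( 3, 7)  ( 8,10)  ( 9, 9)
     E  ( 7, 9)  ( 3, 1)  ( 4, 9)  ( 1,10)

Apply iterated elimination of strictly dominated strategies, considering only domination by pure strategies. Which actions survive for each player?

Remaining: P1:{C,D} P2:{R,S}

P2 drop P (S beats it: A:10>8 B:9>8 C:9>7 D:9>4 E:10>9)
P1 drop B (C beats it: Q:6>5 R:7>0 S:9>8)
P1 drop E (C beats it: Q:6>3 R:7>4 S:9>1)
P2 drop Q (R beats it: A:4>0 C:8>2 D:10>7)
P1 drop A (C beats it: R:7>0 S:9>2)
P1→{C,D} P2→{R,S}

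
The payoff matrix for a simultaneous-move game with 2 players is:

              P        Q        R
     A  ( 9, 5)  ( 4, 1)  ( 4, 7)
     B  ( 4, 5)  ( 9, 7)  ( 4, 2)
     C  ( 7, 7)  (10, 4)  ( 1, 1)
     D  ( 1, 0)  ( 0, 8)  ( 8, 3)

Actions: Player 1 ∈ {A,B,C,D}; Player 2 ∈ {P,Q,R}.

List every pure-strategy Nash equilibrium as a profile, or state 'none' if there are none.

PSNE: ∅

(A,P): not NE [P2→R gives 7>5]
(A,Q): not NE [P1→C gives 10>4; P2→R gives 7>1]
(A,R): not NE [P1→D gives 8>4]
(B,P): not NE [P1→A gives 9>4; P2→Q gives 7>5]
(B,Q): not NE [P1→C gives 10>9]
(B,R): not NE [P1→D gives 8>4; P2→Q gives 7>2]
(C,P): not NE [P1→A gives 9>7]
(C,Q): not NE [P2→P gives 7>4]
(C,R): not NE [P1→D gives 8>1; P2→P gives 7>1]
(D,P): not NE [P1→A gives 9>1; P2→Q gives 8>0]
(D,Q): not NE [P1→C gives 10>0]
(D,R): not NE [P2→Q gives 8>3]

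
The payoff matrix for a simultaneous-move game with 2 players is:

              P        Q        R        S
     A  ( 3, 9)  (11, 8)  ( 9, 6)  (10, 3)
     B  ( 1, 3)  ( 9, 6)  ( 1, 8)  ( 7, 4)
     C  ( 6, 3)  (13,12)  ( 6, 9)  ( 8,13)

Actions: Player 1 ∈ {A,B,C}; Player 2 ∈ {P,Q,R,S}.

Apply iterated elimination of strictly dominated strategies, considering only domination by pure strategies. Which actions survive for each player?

Survivors P1:{A,C} P2:{P,Q,S}

P1 drop B (A beats it: P:3>1 Q:11>9 R:9>1 S:10>7)
P2 drop R (Q beats it: A:8>6 C:12>9)
P1→{A,C} P2→{P,Q,S}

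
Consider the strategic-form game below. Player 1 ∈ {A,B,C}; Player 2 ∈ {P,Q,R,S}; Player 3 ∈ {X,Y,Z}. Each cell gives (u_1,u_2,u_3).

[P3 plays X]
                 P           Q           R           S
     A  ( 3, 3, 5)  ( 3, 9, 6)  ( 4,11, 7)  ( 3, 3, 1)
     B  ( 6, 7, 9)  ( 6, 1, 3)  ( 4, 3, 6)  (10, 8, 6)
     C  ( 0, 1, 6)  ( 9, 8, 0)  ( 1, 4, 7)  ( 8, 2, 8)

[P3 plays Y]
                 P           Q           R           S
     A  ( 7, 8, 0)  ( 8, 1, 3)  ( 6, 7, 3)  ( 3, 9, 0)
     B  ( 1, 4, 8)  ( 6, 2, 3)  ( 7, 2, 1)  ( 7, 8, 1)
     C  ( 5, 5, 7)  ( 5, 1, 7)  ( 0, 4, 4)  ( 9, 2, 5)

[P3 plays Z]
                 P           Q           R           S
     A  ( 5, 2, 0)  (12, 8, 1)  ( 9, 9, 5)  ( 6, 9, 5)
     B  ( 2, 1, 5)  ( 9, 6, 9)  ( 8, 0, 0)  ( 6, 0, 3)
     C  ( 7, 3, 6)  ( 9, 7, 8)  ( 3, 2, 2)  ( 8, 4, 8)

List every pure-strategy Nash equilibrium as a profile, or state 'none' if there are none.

(A,P,X): not NE [P1→B gives 6>3; P2→R gives 11>3]
(A,P,Y): not NE [P2→S gives 9>8; P3→X gives 5>0]
(A,P,Z): not NE [P1→C gives 7>5; P2→S gives 9>2; P3→X gives 5>0]
(A,Q,X): not NE [P1→C gives 9>3; P2→R gives 11>9]
(A,Q,Y): not NE [P2→S gives 9>1; P3→X gives 6>3]
(A,Q,Z): not NE [P2→S gives 9>8; P3→X gives 6>1]
(A,R,X): NE
(A,R,Y): not NE [P1→B gives 7>6; P2→S gives 9>7; P3→X gives 7>3]
(A,R,Z): not NE [P3→X gives 7>5]
(A,S,X): not NE [P1→B gives 10>3; P2→R gives 11>3; P3→Z gives 5>1]
(A,S,Y): not NE [P1→C gives 9>3; P3→Z gives 5>0]
(A,S,Z): not NE [P1→C gives 8>6]
(B,P,X): not NE [P2→S gives 8>7]
(B,P,Y): not NE [P1→A gives 7>1; P2→S gives 8>4; P3→X gives 9>8]
(B,P,Z): not NE [P1→C gives 7>2; P2→Q gives 6>1; P3→X gives 9>5]
(B,Q,X): not NE [P1→C gives 9>6; P2→S gives 8>1; P3→Z gives 9>3]
(B,Q,Y): not NE [P1→A gives 8>6; P2→S gives 8>2; P3→Z gives 9>3]
(B,Q,Z): not NE [P1→A gives 12>9]
(B,R,X): not NE [P2→S gives 8>3]
(B,R,Y): not NE [P2→S gives 8>2; P3→X gives 6>1]
(B,R,Z): not NE [P1→A gives 9>8; P2→Q gives 6>0; P3→X gives 6>0]
(B,S,X): NE
(B,S,Y): not NE [P1→C gives 9>7; P3→X gives 6>1]
(B,S,Z): not NE [P1→C gives 8>6; P2→Q gives 6>0; P3→X gives 6>3]
(C,P,X): not NE [P1→B gives 6>0; P2→Q gives 8>1; P3→Y gives 7>6]
(C,P,Y): not NE [P1→A gives 7>5]
(C,P,Z): not NE [P2→Q gives 7>3; P3→Y gives 7>6]
(C,Q,X): not NE [P3→Z gives 8>0]
(C,Q,Y): not NE [P1→A gives 8>5; P2→P gives 5>1; P3→Z gives 8>7]
(C,Q,Z): not NE [P1→A gives 12>9]
(C,R,X): not NE [P1→B gives 4>1; P2→Q gives 8>4]
(C,R,Y): not NE [P1→B gives 7>0; P2→P gives 5>4; P3→X gives 7>4]
(C,R,Z): not NE [P1→A gives 9>3; P2→Q gives 7>2; P3→X gives 7>2]
(C,S,X): not NE [P1→B gives 10>8; P2→Q gives 8>2]
(C,S,Y): not NE [P2→P gives 5>2; P3→Z gives 8>5]
(C,S,Z): not NE [P2→Q gives 7>4]

Nash profiles: (A,R,X), (B,S,X)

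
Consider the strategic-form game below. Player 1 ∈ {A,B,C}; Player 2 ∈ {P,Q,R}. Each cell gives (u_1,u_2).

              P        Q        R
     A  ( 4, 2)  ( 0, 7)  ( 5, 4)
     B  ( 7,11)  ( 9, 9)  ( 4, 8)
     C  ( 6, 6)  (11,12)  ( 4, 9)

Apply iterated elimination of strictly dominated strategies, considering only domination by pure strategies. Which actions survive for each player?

Remaining: P1:{B,C} P2:{P,Q}

P2 drop R (Q beats it: A:7>4 B:9>8 C:12>9)
P1 drop A (B beats it: P:7>4 Q:9>0)
P1→{B,C} P2→{P,Q}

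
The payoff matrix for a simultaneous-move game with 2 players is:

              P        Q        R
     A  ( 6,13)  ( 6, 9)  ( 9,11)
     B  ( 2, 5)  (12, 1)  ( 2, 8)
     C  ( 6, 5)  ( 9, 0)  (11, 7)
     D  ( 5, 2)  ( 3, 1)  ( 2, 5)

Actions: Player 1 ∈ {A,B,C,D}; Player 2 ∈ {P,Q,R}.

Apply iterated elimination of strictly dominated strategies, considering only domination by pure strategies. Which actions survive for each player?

Remaining: P1:{A,C} P2:{P,R}

P1 drop D (A beats it: P:6>5 Q:6>3 R:9>2)
P2 drop Q (P beats it: A:13>9 B:5>1 C:5>0)
P1 drop B (A beats it: P:6>2 R:9>2)
P1→{A,C} P2→{P,R}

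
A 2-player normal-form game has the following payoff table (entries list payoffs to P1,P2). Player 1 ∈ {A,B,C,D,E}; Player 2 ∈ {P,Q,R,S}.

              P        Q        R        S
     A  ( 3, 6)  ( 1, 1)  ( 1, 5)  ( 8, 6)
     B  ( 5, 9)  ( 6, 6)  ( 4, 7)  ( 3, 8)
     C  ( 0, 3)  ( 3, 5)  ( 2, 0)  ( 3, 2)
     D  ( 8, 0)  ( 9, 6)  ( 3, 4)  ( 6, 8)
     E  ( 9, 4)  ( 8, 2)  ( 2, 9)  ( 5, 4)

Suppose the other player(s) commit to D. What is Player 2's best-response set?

u_2(P vs D) = 0
u_2(Q vs D) = 6
u_2(R vs D) = 4
u_2(S vs D) = 8
max payoff 8 at {S}

BR_2 = {S}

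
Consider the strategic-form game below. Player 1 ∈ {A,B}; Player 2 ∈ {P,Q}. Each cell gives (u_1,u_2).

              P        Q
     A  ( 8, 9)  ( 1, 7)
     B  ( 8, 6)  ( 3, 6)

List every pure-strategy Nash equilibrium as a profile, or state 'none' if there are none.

(A,P): NE
(A,Q): not NE [P1→B gives 3>1; P2→P gives 9>7]
(B,P): NE
(B,Q): NE

PSNE = {(A,P), (B,P), (B,Q)}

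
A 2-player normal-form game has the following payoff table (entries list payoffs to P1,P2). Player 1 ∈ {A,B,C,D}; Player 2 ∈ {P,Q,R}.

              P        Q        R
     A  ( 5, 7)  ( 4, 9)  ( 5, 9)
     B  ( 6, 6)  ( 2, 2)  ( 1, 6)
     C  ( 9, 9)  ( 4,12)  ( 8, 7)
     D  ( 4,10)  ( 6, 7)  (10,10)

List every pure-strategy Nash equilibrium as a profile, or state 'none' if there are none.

(A,P): not NE [P1→C gives 9>5; P2→R gives 9>7]
(A,Q): not NE [P1→D gives 6>4]
(A,R): not NE [P1→D gives 10>5]
(B,P): not NE [P1→C gives 9>6]
(B,Q): not NE [P1→D gives 6>2; P2→R gives 6>2]
(B,R): not NE [P1→D gives 10>1]
(C,P): not NE [P2→Q gives 12>9]
(C,Q): not NE [P1→D gives 6>4]
(C,R): not NE [P1→D gives 10>8; P2→Q gives 12>7]
(D,P): not NE [P1→C gives 9>4]
(D,Q): not NE [P2→R gives 10>7]
(D,R): NE

PSNE = {(D,R)}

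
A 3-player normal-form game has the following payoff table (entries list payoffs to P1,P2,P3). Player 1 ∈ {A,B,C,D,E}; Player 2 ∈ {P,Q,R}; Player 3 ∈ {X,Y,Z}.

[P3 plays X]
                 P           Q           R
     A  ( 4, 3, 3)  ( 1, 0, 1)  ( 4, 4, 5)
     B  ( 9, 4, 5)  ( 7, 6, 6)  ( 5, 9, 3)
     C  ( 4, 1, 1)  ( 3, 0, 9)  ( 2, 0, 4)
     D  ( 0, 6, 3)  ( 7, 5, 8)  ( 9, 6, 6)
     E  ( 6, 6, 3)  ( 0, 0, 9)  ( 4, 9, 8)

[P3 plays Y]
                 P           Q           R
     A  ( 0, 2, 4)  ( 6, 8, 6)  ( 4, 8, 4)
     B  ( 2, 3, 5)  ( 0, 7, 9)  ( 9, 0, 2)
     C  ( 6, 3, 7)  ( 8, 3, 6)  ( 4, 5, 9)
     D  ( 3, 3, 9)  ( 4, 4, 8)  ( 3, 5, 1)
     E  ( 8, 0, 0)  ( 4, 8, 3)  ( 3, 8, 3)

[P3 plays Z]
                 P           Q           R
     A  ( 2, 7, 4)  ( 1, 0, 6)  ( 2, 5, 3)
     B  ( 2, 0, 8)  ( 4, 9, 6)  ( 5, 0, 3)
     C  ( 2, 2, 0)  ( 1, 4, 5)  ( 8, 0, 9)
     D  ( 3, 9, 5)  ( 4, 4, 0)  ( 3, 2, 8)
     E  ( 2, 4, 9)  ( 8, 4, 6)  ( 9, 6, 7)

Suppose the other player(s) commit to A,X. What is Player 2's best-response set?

argmax u_2 = {R}

u_2(P vs A,X) = 3
u_2(Q vs A,X) = 0
u_2(R vs A,X) = 4
max payoff 4 at {R}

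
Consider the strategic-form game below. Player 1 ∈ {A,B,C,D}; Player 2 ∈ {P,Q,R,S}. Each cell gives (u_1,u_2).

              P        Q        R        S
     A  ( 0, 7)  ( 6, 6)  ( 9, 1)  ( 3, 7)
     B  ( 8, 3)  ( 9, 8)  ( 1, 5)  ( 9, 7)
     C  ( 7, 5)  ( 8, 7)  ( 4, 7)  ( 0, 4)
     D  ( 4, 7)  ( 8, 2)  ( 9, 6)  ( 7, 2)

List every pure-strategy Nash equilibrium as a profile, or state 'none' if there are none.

(A,P): not NE [P1→B gives 8>0]
(A,Q): not NE [P1→B gives 9>6; P2→S gives 7>6]
(A,R): not NE [P2→S gives 7>1]
(A,S): not NE [P1→B gives 9>3]
(B,P): not NE [P2→Q gives 8>3]
(B,Q): NE
(B,R): not NE [P1→D gives 9>1; P2→Q gives 8>5]
(B,S): not NE [P2→Q gives 8>7]
(C,P): not NE [P1→B gives 8>7; P2→R gives 7>5]
(C,Q): not NE [P1→B gives 9>8]
(C,R): not NE [P1→D gives 9>4]
(C,S): not NE [P1→B gives 9>0; P2→R gives 7>4]
(D,P): not NE [P1→B gives 8>4]
(D,Q): not NE [P1→B gives 9>8; P2→P gives 7>2]
(D,R): not NE [P2→P gives 7>6]
(D,S): not NE [P1→B gives 9>7; P2→P gives 7>2]

Nash profiles: (B,Q)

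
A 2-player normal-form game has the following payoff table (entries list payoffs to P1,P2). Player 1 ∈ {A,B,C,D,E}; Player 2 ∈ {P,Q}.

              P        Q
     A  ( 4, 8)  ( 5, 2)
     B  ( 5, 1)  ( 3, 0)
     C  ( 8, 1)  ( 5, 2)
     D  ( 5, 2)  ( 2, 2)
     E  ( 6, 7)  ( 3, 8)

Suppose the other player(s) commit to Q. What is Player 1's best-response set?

u_1(A vs Q) = 5
u_1(B vs Q) = 3
u_1(C vs Q) = 5
u_1(D vs Q) = 2
u_1(E vs Q) = 3
max payoff 5 at {A,C}

P1 best: {A,C}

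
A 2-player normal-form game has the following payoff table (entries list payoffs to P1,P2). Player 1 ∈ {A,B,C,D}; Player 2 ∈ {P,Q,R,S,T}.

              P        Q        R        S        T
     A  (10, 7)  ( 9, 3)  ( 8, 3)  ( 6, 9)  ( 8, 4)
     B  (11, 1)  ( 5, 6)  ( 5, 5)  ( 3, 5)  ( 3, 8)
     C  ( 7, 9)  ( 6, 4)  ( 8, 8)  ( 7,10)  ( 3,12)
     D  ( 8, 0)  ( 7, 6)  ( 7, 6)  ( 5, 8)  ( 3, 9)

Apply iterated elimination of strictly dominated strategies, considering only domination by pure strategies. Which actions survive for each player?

IESDS → P1:{A,C} P2:{S,T}

P1 drop D (A beats it: P:10>8 Q:9>7 R:8>7 S:6>5 T:8>3)
P2 drop P (S beats it: A:9>7 B:5>1 C:10>9)
P1 drop B (A beats it: Q:9>5 R:8>5 S:6>3 T:8>3)
P2 drop Q (S beats it: A:9>3 C:10>4)
P2 drop R (S beats it: A:9>3 C:10>8)
P1→{A,C} P2→{S,T}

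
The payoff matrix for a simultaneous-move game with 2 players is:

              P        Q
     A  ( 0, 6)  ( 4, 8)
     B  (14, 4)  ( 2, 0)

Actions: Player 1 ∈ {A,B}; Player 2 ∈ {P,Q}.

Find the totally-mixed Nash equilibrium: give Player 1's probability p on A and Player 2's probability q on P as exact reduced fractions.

P1 indiff ⇒ q·0+(1-q)·4 = q·14+(1-q)·2 ⇒ q(-14) = (1-q)(-2) ⇒ q = 1/8
P2 indiff ⇒ p·6+(1-p)·4 = p·8+(1-p)·0 ⇒ p(-2) = (1-p)(-4) ⇒ p = 2/3

P1 mixes 2/3 on A; P2 mixes 1/8 on P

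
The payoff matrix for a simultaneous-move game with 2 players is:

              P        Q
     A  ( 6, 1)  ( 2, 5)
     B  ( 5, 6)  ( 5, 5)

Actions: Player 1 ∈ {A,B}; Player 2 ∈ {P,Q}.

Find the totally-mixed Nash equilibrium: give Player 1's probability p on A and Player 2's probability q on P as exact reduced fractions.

P1 indiff ⇒ q·6+(1-q)·2 = q·5+(1-q)·5 ⇒ q(1) = (1-q)(3) ⇒ q = 3/4
P2 indiff ⇒ p·1+(1-p)·6 = p·5+(1-p)·5 ⇒ p(-4) = (1-p)(-1) ⇒ p = 1/5

p=1/5, q=3/4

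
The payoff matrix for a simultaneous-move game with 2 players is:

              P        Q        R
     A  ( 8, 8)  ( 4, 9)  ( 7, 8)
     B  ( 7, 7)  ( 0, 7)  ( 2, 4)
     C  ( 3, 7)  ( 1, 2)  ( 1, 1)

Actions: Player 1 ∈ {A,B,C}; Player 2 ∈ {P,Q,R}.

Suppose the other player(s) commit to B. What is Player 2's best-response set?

u_2(P vs B) = 7
u_2(Q vs B) = 7
u_2(R vs B) = 4
max payoff 7 at {P,Q}

argmax u_2 = {P,Q}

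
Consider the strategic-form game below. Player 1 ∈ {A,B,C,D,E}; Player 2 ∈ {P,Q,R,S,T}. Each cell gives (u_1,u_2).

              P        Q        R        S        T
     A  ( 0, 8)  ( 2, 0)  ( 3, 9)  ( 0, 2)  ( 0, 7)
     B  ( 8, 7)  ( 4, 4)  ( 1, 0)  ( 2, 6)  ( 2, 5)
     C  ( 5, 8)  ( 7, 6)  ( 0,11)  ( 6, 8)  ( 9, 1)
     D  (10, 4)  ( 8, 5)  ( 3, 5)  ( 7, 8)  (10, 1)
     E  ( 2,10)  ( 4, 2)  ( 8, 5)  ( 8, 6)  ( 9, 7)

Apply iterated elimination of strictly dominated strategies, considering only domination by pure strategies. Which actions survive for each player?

P1 drop A (E beats it: P:2>0 Q:4>2 R:8>3 S:8>0 T:9>0)
P1 drop B (D beats it: P:10>8 Q:8>4 R:3>1 S:7>2 T:10>2)
P1 drop C (D beats it: P:10>5 Q:8>7 R:3>0 S:7>6 T:10>9)
P2 drop Q (S beats it: D:8>5 E:6>2)
P2 drop R (S beats it: D:8>5 E:6>5)
P2 drop T (P beats it: D:4>1 E:10>7)
P1→{D,E} P2→{P,S}

IESDS → P1:{D,E} P2:{P,S}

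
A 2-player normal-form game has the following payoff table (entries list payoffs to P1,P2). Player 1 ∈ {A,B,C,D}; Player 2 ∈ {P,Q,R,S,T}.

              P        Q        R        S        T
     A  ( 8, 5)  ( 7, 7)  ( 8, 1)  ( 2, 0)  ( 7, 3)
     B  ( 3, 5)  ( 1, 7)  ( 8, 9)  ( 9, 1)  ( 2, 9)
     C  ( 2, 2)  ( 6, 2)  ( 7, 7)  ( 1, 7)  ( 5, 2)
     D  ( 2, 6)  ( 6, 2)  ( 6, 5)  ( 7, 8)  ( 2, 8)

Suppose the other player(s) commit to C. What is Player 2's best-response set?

u_2(P vs C) = 2
u_2(Q vs C) = 2
u_2(R vs C) = 7
u_2(S vs C) = 7
u_2(T vs C) = 2
max payoff 7 at {R,S}

argmax u_2 = {R,S}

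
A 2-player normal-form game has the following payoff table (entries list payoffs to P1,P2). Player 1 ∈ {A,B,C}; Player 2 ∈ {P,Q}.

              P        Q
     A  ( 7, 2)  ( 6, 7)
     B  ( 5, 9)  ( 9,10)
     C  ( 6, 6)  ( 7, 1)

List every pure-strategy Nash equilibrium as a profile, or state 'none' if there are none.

(A,P): not NE [P2→Q gives 7>2]
(A,Q): not NE [P1→B gives 9>6]
(B,P): not NE [P1→A gives 7>5; P2→Q gives 10>9]
(B,Q): NE
(C,P): not NE [P1→A gives 7>6]
(C,Q): not NE [P1→B gives 9>7; P2→P gives 6>1]

NE set: (B,Q)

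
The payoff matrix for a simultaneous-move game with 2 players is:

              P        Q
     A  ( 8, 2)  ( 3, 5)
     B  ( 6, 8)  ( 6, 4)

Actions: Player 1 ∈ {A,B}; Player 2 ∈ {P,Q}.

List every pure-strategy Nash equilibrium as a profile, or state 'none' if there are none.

No pure NE.

(A,P): not NE [P2→Q gives 5>2]
(A,Q): not NE [P1→B gives 6>3]
(B,P): not NE [P1→A gives 8>6]
(B,Q): not NE [P2→P gives 8>4]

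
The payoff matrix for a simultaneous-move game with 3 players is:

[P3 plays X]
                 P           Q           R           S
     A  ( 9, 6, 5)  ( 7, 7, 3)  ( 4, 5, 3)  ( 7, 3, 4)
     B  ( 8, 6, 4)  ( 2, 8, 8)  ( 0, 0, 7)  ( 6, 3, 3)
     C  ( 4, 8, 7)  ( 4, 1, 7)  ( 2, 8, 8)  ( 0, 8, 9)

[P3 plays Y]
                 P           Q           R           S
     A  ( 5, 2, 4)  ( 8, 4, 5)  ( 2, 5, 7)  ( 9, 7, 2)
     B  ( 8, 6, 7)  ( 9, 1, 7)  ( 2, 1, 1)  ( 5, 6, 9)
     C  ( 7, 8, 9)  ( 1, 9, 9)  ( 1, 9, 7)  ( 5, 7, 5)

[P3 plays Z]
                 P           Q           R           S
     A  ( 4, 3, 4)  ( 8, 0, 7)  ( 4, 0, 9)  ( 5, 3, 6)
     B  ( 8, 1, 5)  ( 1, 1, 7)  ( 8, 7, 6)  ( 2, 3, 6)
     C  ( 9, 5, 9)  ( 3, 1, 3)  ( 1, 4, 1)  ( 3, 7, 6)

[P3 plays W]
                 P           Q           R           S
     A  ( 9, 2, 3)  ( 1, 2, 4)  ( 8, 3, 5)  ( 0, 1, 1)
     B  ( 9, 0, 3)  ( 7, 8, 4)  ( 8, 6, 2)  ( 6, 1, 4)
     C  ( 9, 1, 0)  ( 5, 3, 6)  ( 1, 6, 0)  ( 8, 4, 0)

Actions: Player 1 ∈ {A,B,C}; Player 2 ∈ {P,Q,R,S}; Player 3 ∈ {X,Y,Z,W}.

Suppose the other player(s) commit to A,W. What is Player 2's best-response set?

u_2(P vs A,W) = 2
u_2(Q vs A,W) = 2
u_2(R vs A,W) = 3
u_2(S vs A,W) = 1
max payoff 3 at {R}

argmax u_2 = {R}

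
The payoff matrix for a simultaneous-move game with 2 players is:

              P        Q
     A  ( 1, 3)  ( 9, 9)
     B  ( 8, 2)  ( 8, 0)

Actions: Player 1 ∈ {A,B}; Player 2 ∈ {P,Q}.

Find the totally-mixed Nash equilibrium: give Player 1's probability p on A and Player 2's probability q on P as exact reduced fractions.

P1 indiff ⇒ q·1+(1-q)·9 = q·8+(1-q)·8 ⇒ q(-7) = (1-q)(-1) ⇒ q = 1/8
P2 indiff ⇒ p·3+(1-p)·2 = p·9+(1-p)·0 ⇒ p(-6) = (1-p)(-2) ⇒ p = 1/4

p=1/4, q=1/8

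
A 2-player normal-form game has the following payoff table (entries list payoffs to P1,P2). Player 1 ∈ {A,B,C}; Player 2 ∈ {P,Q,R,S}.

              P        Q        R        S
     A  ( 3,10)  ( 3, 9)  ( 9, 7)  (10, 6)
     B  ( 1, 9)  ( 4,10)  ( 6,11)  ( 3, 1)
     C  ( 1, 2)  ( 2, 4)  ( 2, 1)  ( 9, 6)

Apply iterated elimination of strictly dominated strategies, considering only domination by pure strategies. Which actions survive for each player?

P1 drop C (A beats it: P:3>1 Q:3>2 R:9>2 S:10>9)
P2 drop S (P beats it: A:10>6 B:9>1)
P1→{A,B} P2→{P,Q,R}

Survivors P1:{A,B} P2:{P,Q,R}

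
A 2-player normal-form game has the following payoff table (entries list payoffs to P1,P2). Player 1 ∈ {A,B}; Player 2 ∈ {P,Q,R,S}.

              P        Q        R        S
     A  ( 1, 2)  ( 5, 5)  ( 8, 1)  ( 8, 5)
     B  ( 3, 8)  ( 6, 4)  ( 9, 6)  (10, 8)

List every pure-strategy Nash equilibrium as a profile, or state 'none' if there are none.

(A,P): not NE [P1→B gives 3>1; P2→S gives 5>2]
(A,Q): not NE [P1→B gives 6>5]
(A,R): not NE [P1→B gives 9>8; P2→S gives 5>1]
(A,S): not NE [P1→B gives 10>8]
(B,P): NE
(B,Q): not NE [P2→S gives 8>4]
(B,R): not NE [P2→S gives 8>6]
(B,S): NE

Nash profiles: (B,P), (B,S)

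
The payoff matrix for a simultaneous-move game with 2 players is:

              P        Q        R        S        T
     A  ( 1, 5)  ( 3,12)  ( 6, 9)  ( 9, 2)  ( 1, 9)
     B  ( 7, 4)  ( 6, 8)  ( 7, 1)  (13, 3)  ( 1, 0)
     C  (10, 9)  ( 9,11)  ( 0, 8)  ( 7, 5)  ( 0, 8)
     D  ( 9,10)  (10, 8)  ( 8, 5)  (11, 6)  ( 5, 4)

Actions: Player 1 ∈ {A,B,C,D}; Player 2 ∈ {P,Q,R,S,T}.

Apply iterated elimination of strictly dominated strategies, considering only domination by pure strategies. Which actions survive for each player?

Remaining: P1:{C,D} P2:{P,Q}

P1 drop A (D beats it: P:9>1 Q:10>3 R:8>6 S:11>9 T:5>1)
P2 drop R (P beats it: B:4>1 C:9>8 D:10>5)
P2 drop S (P beats it: B:4>3 C:9>5 D:10>6)
P1 drop B (D beats it: P:9>7 Q:10>6 T:5>1)
P2 drop T (P beats it: C:9>8 D:10>4)
P1→{C,D} P2→{P,Q}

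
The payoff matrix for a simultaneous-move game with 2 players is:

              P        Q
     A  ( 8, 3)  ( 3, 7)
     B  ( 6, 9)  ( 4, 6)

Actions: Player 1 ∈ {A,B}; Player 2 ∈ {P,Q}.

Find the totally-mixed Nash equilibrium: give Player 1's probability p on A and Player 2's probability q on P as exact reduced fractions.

(p,q) = (3/7, 1/3)

P1 indiff ⇒ q·8+(1-q)·3 = q·6+(1-q)·4 ⇒ q(2) = (1-q)(1) ⇒ q = 1/3
P2 indiff ⇒ p·3+(1-p)·9 = p·7+(1-p)·6 ⇒ p(-4) = (1-p)(-3) ⇒ p = 3/7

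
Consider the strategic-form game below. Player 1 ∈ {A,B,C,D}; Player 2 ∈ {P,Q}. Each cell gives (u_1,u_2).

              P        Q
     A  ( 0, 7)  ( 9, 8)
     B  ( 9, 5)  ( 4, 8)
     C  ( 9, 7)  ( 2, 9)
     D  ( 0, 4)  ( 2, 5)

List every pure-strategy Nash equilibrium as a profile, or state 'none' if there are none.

NE set: (A,Q)

(A,P): not NE [P1→C gives 9>0; P2→Q gives 8>7]
(A,Q): NE
(B,P): not NE [P2→Q gives 8>5]
(B,Q): not NE [P1→A gives 9>4]
(C,P): not NE [P2→Q gives 9>7]
(C,Q): not NE [P1→A gives 9>2]
(D,P): not NE [P1→C gives 9>0; P2→Q gives 5>4]
(D,Q): not NE [P1→A gives 9>2]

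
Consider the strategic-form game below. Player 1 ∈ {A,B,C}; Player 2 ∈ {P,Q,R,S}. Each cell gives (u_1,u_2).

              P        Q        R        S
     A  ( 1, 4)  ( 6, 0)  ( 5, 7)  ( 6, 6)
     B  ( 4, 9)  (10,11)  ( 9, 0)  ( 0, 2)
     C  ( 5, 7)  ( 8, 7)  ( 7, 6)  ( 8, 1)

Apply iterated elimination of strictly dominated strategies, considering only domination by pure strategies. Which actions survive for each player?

Survivors P1:{B,C} P2:{P,Q}

P1 drop A (C beats it: P:5>1 Q:8>6 R:7>5 S:8>6)
P2 drop R (P beats it: B:9>0 C:7>6)
P2 drop S (P beats it: B:9>2 C:7>1)
P1→{B,C} P2→{P,Q}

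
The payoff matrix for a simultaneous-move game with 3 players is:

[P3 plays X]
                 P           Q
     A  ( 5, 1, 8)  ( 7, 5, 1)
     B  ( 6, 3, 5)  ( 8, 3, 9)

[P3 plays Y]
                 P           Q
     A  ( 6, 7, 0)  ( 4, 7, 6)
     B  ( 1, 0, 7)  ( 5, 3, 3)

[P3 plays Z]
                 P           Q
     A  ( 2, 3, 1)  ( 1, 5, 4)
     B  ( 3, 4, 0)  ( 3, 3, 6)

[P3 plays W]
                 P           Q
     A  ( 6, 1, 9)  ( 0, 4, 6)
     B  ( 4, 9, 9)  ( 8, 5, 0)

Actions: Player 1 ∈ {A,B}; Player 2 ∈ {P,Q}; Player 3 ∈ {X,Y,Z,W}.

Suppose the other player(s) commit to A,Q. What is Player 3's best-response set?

BR_3 = {Y,W}

u_3(X vs A,Q) = 1
u_3(Y vs A,Q) = 6
u_3(Z vs A,Q) = 4
u_3(W vs A,Q) = 6
max payoff 6 at {Y,W}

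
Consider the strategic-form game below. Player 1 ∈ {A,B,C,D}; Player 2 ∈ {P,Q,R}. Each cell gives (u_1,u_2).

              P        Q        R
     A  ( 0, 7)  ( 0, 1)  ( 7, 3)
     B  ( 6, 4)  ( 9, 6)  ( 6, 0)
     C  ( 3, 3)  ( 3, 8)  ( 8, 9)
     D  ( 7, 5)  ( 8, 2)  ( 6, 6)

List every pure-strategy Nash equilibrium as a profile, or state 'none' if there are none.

Nash profiles: (B,Q), (C,R)

(A,P): not NE [P1→D gives 7>0]
(A,Q): not NE [P1→B gives 9>0; P2→P gives 7>1]
(A,R): not NE [P1→C gives 8>7; P2→P gives 7>3]
(B,P): not NE [P1→D gives 7>6; P2→Q gives 6>4]
(B,Q): NE
(B,R): not NE [P1→C gives 8>6; P2→Q gives 6>0]
(C,P): not NE [P1→D gives 7>3; P2→R gives 9>3]
(C,Q): not NE [P1→B gives 9>3; P2→R gives 9>8]
(C,R): NE
(D,P): not NE [P2→R gives 6>5]
(D,Q): not NE [P1→B gives 9>8; P2→R gives 6>2]
(D,R): not NE [P1→C gives 8>6]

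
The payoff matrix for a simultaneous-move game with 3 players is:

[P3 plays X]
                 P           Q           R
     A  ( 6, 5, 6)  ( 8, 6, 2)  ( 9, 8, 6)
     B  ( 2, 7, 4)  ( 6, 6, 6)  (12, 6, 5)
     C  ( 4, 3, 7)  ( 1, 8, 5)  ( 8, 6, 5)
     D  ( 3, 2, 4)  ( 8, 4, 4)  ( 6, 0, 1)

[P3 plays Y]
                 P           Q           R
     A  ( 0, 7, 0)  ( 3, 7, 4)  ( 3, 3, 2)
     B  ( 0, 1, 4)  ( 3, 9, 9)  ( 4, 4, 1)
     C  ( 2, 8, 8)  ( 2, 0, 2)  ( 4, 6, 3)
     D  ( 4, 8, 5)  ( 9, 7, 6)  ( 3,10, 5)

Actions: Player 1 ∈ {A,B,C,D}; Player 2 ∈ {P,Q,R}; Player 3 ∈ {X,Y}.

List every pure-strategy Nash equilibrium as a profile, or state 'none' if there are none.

(A,P,X): not NE [P2→R gives 8>5]
(A,P,Y): not NE [P1→D gives 4>0; P3→X gives 6>0]
(A,Q,X): not NE [P2→R gives 8>6; P3→Y gives 4>2]
(A,Q,Y): not NE [P1→D gives 9>3]
(A,R,X): not NE [P1→B gives 12>9]
(A,R,Y): not NE [P1→C gives 4>3; P2→Q gives 7>3; P3→X gives 6>2]
(B,P,X): not NE [P1→A gives 6>2]
(B,P,Y): not NE [P1→D gives 4>0; P2→Q gives 9>1]
(B,Q,X): not NE [P1→D gives 8>6; P2→P gives 7>6; P3→Y gives 9>6]
(B,Q,Y): not NE [P1→D gives 9>3]
(B,R,X): not NE [P2→P gives 7>6]
(B,R,Y): not NE [P2→Q gives 9>4; P3→X gives 5>1]
(C,P,X): not NE [P1→A gives 6>4; P2→Q gives 8>3; P3→Y gives 8>7]
(C,P,Y): not NE [P1→D gives 4>2]
(C,Q,X): not NE [P1→D gives 8>1]
(C,Q,Y): not NE [P1→D gives 9>2; P2→P gives 8>0; P3→X gives 5>2]
(C,R,X): not NE [P1→B gives 12>8; P2→Q gives 8>6]
(C,R,Y): not NE [P2→P gives 8>6; P3→X gives 5>3]
(D,P,X): not NE [P1→A gives 6>3; P2→Q gives 4>2; P3→Y gives 5>4]
(D,P,Y): not NE [P2→R gives 10>8]
(D,Q,X): not NE [P3→Y gives 6>4]
(D,Q,Y): not NE [P2→R gives 10>7]
(D,R,X): not NE [P1→B gives 12>6; P2→Q gives 4>0; P3→Y gives 5>1]
(D,R,Y): not NE [P1→C gives 4>3]

No pure NE.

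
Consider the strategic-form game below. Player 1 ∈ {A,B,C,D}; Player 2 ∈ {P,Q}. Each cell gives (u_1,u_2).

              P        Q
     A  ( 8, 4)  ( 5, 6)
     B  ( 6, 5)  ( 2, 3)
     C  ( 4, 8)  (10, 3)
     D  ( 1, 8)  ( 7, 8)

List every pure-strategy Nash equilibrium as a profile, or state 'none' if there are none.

(A,P): not NE [P2→Q gives 6>4]
(A,Q): not NE [P1→C gives 10>5]
(B,P): not NE [P1→A gives 8>6]
(B,Q): not NE [P1→C gives 10>2; P2→P gives 5>3]
(C,P): not NE [P1→A gives 8>4]
(C,Q): not NE [P2→P gives 8>3]
(D,P): not NE [P1→A gives 8>1]
(D,Q): not NE [P1→C gives 10>7]

Equilibria: none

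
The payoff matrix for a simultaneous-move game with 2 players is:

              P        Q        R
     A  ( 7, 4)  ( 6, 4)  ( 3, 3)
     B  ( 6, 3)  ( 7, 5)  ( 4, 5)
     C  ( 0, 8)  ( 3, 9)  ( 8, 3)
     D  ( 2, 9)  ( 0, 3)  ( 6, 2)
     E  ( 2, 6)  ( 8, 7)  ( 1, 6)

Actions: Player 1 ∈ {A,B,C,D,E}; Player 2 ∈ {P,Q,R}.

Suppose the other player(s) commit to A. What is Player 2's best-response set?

P2 best: {P,Q}

u_2(P vs A) = 4
u_2(Q vs A) = 4
u_2(R vs A) = 3
max payoff 4 at {P,Q}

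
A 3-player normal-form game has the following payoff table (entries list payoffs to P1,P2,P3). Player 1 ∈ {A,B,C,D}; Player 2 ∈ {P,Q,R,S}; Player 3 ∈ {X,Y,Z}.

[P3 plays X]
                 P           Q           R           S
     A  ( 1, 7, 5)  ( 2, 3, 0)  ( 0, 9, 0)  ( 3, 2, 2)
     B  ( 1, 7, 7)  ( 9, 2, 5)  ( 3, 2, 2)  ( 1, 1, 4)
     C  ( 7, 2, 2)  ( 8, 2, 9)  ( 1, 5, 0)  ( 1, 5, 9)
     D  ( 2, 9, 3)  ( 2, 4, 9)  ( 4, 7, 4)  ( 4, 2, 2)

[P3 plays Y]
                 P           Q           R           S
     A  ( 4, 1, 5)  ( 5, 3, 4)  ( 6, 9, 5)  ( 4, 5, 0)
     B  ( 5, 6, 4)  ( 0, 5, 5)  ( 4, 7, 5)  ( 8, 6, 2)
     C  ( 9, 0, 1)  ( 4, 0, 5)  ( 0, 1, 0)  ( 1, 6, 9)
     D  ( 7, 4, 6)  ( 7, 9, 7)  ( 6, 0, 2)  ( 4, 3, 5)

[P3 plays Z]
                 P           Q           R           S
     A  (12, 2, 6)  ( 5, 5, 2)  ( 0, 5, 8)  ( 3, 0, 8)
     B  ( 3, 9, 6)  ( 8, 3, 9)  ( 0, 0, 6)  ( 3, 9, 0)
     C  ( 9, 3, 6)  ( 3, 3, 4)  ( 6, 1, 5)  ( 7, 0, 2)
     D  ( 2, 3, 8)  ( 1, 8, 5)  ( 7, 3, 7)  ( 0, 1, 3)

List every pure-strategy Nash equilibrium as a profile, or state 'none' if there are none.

(A,P,X): not NE [P1→C gives 7>1; P2→R gives 9>7; P3→Z gives 6>5]
(A,P,Y): not NE [P1→C gives 9>4; P2→R gives 9>1; P3→Z gives 6>5]
(A,P,Z): not NE [P2→R gives 5>2]
(A,Q,X): not NE [P1→B gives 9>2; P2→R gives 9>3; P3→Y gives 4>0]
(A,Q,Y): not NE [P1→D gives 7>5; P2→R gives 9>3]
(A,Q,Z): not NE [P1→B gives 8>5; P3→Y gives 4>2]
(A,R,X): not NE [P1→D gives 4>0; P3→Z gives 8>0]
(A,R,Y): not NE [P3→Z gives 8>5]
(A,R,Z): not NE [P1→D gives 7>0]
(A,S,X): not NE [P1→D gives 4>3; P2→R gives 9>2; P3→Z gives 8>2]
(A,S,Y): not NE [P1→B gives 8>4; P2→R gives 9>5; P3→Z gives 8>0]
(A,S,Z): not NE [P1→C gives 7>3; P2→R gives 5>0]
(B,P,X): not NE [P1→C gives 7>1]
(B,P,Y): not NE [P1→C gives 9>5; P2→R gives 7>6; P3→X gives 7>4]
(B,P,Z): not NE [P1→A gives 12>3; P3→X gives 7>6]
(B,Q,X): not NE [P2→P gives 7>2; P3→Z gives 9>5]
(B,Q,Y): not NE [P1→D gives 7>0; P2→R gives 7>5; P3→Z gives 9>5]
(B,Q,Z): not NE [P2→S gives 9>3]
(B,R,X): not NE [P1→D gives 4>3; P2→P gives 7>2; P3→Z gives 6>2]
(B,R,Y): not NE [P1→D gives 6>4; P3→Z gives 6>5]
(B,R,Z): not NE [P1→D gives 7>0; P2→S gives 9>0]
(B,S,X): not NE [P1→D gives 4>1; P2→P gives 7>1]
(B,S,Y): not NE [P2→R gives 7>6; P3→X gives 4>2]
(B,S,Z): not NE [P1→C gives 7>3; P3→X gives 4>0]
(C,P,X): not NE [P2→S gives 5>2; P3→Z gives 6>2]
(C,P,Y): not NE [P2→S gives 6>0; P3→Z gives 6>1]
(C,P,Z): not NE [P1→A gives 12>9]
(C,Q,X): not NE [P1→B gives 9>8; P2→S gives 5>2]
(C,Q,Y): not NE [P1→D gives 7>4; P2→S gives 6>0; P3→X gives 9>5]
(C,Q,Z): not NE [P1→B gives 8>3; P3→X gives 9>4]
(C,R,X): not NE [P1→D gives 4>1; P3→Z gives 5>0]
(C,R,Y): not NE [P1→D gives 6>0; P2→S gives 6>1; P3→Z gives 5>0]
(C,R,Z): not NE [P1→D gives 7>6; P2→Q gives 3>1]
(C,S,X): not NE [P1→D gives 4>1]
(C,S,Y): not NE [P1→B gives 8>1]
(C,S,Z): not NE [P2→Q gives 3>0; P3→Y gives 9>2]
(D,P,X): not NE [P1→C gives 7>2; P3→Z gives 8>3]
(D,P,Y): not NE [P1→C gives 9>7; P2→Q gives 9>4; P3→Z gives 8>6]
(D,P,Z): not NE [P1→A gives 12>2; P2→Q gives 8>3]
(D,Q,X): not NE [P1→B gives 9>2; P2→P gives 9>4]
(D,Q,Y): not NE [P3→X gives 9>7]
(D,Q,Z): not NE [P1→B gives 8>1; P3→X gives 9>5]
(D,R,X): not NE [P2→P gives 9>7; P3→Z gives 7>4]
(D,R,Y): not NE [P2→Q gives 9>0; P3→Z gives 7>2]
(D,R,Z): not NE [P2→Q gives 8>3]
(D,S,X): not NE [P2→P gives 9>2; P3→Y gives 5>2]
(D,S,Y): not NE [P1→B gives 8>4; P2→Q gives 9>3]
(D,S,Z): not NE [P1→C gives 7>0; P2→Q gives 8>1; P3→Y gives 5>3]

Equilibria: none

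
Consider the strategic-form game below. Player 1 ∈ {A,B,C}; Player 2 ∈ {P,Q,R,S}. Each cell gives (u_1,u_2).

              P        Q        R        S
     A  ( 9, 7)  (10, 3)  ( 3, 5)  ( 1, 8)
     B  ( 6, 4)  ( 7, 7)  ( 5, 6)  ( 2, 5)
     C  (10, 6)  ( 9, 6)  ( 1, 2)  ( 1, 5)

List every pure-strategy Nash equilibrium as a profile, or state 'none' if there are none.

(A,P): not NE [P1→C gives 10>9; P2→S gives 8>7]
(A,Q): not NE [P2→S gives 8>3]
(A,R): not NE [P1→B gives 5>3; P2→S gives 8>5]
(A,S): not NE [P1→B gives 2>1]
(B,P): not NE [P1→C gives 10>6; P2→Q gives 7>4]
(B,Q): not NE [P1→A gives 10>7]
(B,R): not NE [P2→Q gives 7>6]
(B,S): not NE [P2→Q gives 7>5]
(C,P): NE
(C,Q): not NE [P1→A gives 10>9]
(C,R): not NE [P1→B gives 5>1; P2→Q gives 6>2]
(C,S): not NE [P1→B gives 2>1; P2→Q gives 6>5]

PSNE = {(C,P)}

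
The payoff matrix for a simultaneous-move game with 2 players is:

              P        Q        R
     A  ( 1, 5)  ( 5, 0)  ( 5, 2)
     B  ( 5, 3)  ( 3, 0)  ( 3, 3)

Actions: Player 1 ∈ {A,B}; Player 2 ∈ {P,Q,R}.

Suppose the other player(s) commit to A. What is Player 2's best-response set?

u_2(P vs A) = 5
u_2(Q vs A) = 0
u_2(R vs A) = 2
max payoff 5 at {P}

BR_2 = {P}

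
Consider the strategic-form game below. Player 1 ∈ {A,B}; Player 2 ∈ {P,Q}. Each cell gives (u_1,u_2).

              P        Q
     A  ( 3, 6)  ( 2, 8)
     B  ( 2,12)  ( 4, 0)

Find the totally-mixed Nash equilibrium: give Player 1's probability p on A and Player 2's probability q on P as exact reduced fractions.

P1 indiff ⇒ q·3+(1-q)·2 = q·2+(1-q)·4 ⇒ q(1) = (1-q)(2) ⇒ q = 2/3
P2 indiff ⇒ p·6+(1-p)·12 = p·8+(1-p)·0 ⇒ p(-2) = (1-p)(-12) ⇒ p = 6/7

(p,q) = (6/7, 2/3)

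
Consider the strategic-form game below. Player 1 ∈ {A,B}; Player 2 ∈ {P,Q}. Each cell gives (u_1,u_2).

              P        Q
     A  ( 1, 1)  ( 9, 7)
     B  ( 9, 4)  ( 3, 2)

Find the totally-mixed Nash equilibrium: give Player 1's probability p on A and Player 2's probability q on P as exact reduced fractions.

p=1/4, q=3/7

P1 indiff ⇒ q·1+(1-q)·9 = q·9+(1-q)·3 ⇒ q(-8) = (1-q)(-6) ⇒ q = 3/7
P2 indiff ⇒ p·1+(1-p)·4 = p·7+(1-p)·2 ⇒ p(-6) = (1-p)(-2) ⇒ p = 1/4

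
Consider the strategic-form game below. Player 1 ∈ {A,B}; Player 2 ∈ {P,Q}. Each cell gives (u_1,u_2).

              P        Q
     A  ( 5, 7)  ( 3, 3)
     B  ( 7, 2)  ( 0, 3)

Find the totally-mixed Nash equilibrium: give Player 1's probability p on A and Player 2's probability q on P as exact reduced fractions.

P1 indiff ⇒ q·5+(1-q)·3 = q·7+(1-q)·0 ⇒ q(-2) = (1-q)(-3) ⇒ q = 3/5
P2 indiff ⇒ p·7+(1-p)·2 = p·3+(1-p)·3 ⇒ p(4) = (1-p)(1) ⇒ p = 1/5

p=1/5, q=3/5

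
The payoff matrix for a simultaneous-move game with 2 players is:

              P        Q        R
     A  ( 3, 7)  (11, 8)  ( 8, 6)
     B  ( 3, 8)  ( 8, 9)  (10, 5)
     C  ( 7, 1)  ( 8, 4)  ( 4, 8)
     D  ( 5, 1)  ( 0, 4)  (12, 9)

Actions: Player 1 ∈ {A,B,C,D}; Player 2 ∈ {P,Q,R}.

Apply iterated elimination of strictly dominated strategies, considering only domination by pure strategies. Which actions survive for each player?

IESDS → P1:{A,B,D} P2:{Q,R}

P2 drop P (Q beats it: A:8>7 B:9>8 C:4>1 D:4>1)
P1 drop C (A beats it: Q:11>8 R:8>4)
P1→{A,B,D} P2→{Q,R}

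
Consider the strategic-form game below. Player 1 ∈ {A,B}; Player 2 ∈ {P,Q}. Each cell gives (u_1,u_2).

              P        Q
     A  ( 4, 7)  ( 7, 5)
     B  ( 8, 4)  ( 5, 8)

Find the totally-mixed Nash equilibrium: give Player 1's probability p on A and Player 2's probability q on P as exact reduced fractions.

(p,q) = (2/3, 1/3)

P1 indiff ⇒ q·4+(1-q)·7 = q·8+(1-q)·5 ⇒ q(-4) = (1-q)(-2) ⇒ q = 1/3
P2 indiff ⇒ p·7+(1-p)·4 = p·5+(1-p)·8 ⇒ p(2) = (1-p)(4) ⇒ p = 2/3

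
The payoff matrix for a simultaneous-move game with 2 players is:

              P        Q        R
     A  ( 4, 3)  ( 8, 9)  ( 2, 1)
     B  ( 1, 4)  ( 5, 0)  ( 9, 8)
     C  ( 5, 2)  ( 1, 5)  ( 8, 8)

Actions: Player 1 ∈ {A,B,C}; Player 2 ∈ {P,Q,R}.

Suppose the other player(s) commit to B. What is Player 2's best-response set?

u_2(P vs B) = 4
u_2(Q vs B) = 0
u_2(R vs B) = 8
max payoff 8 at {R}

P2 best: {R}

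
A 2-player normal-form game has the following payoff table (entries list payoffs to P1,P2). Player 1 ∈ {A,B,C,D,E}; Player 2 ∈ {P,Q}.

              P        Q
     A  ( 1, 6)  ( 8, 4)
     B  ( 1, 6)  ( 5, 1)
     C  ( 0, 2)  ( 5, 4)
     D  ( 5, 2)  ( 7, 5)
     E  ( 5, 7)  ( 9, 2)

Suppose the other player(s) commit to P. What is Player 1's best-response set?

u_1(A vs P) = 1
u_1(B vs P) = 1
u_1(C vs P) = 0
u_1(D vs P) = 5
u_1(E vs P) = 5
max payoff 5 at {D,E}

BR_1 = {D,E}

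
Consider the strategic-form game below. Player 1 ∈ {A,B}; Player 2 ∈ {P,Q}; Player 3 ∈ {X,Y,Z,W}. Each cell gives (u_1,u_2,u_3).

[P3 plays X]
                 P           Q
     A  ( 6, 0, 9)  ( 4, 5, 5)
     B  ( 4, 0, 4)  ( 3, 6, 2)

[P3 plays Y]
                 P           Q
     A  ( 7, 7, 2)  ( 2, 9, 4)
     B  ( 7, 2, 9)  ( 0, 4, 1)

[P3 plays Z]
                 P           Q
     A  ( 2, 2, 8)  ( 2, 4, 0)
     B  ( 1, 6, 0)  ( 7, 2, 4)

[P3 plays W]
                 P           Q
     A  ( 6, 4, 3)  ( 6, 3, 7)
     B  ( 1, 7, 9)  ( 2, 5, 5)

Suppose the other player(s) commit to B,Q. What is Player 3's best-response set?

u_3(X vs B,Q) = 2
u_3(Y vs B,Q) = 1
u_3(Z vs B,Q) = 4
u_3(W vs B,Q) = 5
max payoff 5 at {W}

BR_3 = {W}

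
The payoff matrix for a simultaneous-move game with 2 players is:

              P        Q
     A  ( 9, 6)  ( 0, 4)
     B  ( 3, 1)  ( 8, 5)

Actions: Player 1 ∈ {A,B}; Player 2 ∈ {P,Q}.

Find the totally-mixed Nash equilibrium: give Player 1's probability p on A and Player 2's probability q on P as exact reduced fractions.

(p,q) = (2/3, 4/7)

P1 indiff ⇒ q·9+(1-q)·0 = q·3+(1-q)·8 ⇒ q(6) = (1-q)(8) ⇒ q = 4/7
P2 indiff ⇒ p·6+(1-p)·1 = p·4+(1-p)·5 ⇒ p(2) = (1-p)(4) ⇒ p = 2/3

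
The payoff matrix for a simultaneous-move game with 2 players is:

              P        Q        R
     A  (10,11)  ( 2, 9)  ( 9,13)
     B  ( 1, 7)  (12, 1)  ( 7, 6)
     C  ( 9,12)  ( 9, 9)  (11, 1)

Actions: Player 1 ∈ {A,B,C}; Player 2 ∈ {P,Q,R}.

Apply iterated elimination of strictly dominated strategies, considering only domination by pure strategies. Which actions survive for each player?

P2 drop Q (P beats it: A:11>9 B:7>1 C:12>9)
P1 drop B (A beats it: P:10>1 R:9>7)
P1→{A,C} P2→{P,R}

Survivors P1:{A,C} P2:{P,R}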